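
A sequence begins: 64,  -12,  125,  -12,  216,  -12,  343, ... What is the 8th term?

-12

Split by position mod 2 into 2 tracks.
Subsequence A is 64, 125, 216, 343, which is perfect cubes starting at 4³.
Subsequence B is -12, -12, -12, which is the constant sequence -12.
Position 8 → subsequence B, term 4 = -12.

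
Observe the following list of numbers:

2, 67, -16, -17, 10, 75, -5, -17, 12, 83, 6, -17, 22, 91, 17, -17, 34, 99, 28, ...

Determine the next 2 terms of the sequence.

-17, 56

The terms cycle through 4 interleaved subsequences.
Stream A is 2, 10, 12, 22, 34, which is each term equals the sum of the previous two.
Stream B is 67, 75, 83, 91, 99, which is linear: a_n = 59 + 8·n.
Stream C is -16, -5, 6, 17, 28, which is linear: a_n = -27 + 11·n.
Stream D is -17, -17, -17, -17, which is the constant sequence -17.
Term 20 comes from stream D (its 5th entry): -17.
Position 21 falls in stream A as its term 6, giving 56.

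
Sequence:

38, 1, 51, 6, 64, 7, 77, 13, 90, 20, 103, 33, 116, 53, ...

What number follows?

129

Taking every 2nd term gives 2 separate tracks.
Track A: 38, 51, 64, 77, 90, 103, 116 (adding 13 each time).
Track B: 1, 6, 7, 13, 20, 33, 53 (Fibonacci-style (each term is the sum of the two before it)).
Position 15 falls in track A as its term 8, giving 129.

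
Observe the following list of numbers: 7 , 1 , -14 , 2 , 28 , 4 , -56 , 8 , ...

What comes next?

Odd-indexed and even-indexed terms follow separate rules.
Track A = 7, -14, 28, -56: geometric, ×-2 each step.
Track B = 1, 2, 4, 8: powers 2^0, 2^1, 2^2, ….
Position 9 → track A, term 5 = 112.

112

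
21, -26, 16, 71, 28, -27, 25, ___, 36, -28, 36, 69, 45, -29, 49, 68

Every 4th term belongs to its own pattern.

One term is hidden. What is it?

70

Taking every 4th term gives 4 separate tracks.
Track A: 21, 28, 36, 45. The triangular numbers T_6, T_7, ….
Track B: -26, -27, -28, -29. Arithmetic, step −1.
Track C: 16, 25, 36, 49. The squares 4², 5², 6², ….
Track D: 71, ?, 69, 68. Subtracting 1 each time.
So the missing entry in track D is 70.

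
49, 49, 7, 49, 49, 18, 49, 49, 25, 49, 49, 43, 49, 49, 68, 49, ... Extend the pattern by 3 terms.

49, 111, 49

Reading positions in blocks of 3 reveals the pattern AAB — 2 tracks woven together.
Track A: 49, 49, 49, 49, 49, 49, 49, 49, 49, 49, 49 (constant 49).
Track B: 7, 18, 25, 43, 68 (a Fibonacci-like recurrence a_n = a_{n-1} + a_{n-2}).
Term 17 comes from track A (its 12th entry): 49.
Position 18 falls in track B as its term 6, giving 111.
Position 19 falls in track A as its term 13, giving 49.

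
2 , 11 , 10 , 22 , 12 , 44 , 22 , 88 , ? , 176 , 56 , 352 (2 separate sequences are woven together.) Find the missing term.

34

Odd-indexed and even-indexed terms follow separate rules.
Stream A is 2, 10, 12, 22, ?, 56, which is a Fibonacci-like recurrence a_n = a_{n-1} + a_{n-2}.
Stream B is 11, 22, 44, 88, 176, 352, which is multiplying by 2 each time.
The gap is stream A's term 5; the rule gives 34.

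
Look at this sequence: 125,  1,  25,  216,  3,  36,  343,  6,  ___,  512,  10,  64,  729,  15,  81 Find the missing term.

49

Split by position mod 3 into 3 tracks.
Stream A: 125, 216, 343, 512, 729 — the cubes 5³, 6³, 7³, ….
Stream B: 1, 3, 6, 10, 15 — triangular numbers starting at T_1.
Stream C: 25, 36, ?, 64, 81 — perfect squares starting at 5².
Stream C's pattern makes the blank 49.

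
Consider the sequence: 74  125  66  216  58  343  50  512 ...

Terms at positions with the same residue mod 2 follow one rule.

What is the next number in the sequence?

Split by position mod 2 into 2 tracks.
Subsequence A is 74, 66, 58, 50, which is subtracting 8 each time.
Subsequence B is 125, 216, 343, 512, which is perfect cubes starting at 5³.
Position 9 → subsequence A, term 5 = 42.

42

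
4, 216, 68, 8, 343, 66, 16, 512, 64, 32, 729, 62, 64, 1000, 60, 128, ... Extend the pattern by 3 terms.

1331, 58, 256

Read the sequence 3 terms at a time; column i is its own pattern.
Track A = 4, 8, 16, 32, 64, 128: multiplying by 2 each time.
Track B = 216, 343, 512, 729, 1000: perfect cubes starting at 6³.
Track C = 68, 66, 64, 62, 60: subtracting 2 each time.
The 17th slot belongs to track B; its 6th term is 1331.
Term 18 comes from track C (its 6th entry): 58.
The 19th slot belongs to track A; its 7th term is 256.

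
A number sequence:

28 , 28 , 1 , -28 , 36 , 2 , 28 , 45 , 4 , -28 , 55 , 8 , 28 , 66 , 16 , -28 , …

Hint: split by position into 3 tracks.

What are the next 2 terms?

The terms cycle through 3 interleaved subsequences.
Track A is 28, -28, 28, -28, 28, -28, which is oscillating between 28 and -28.
Track B is 28, 36, 45, 55, 66, which is triangular numbers n(n+1)/2 for n = 7, 8, ….
Track C is 1, 2, 4, 8, 16, which is powers of 2.
Position 17 falls in track B as its term 6, giving 78.
Position 18 falls in track C as its term 6, giving 32.

78, 32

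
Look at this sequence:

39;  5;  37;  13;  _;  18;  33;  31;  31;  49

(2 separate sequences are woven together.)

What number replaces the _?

35

Taking every 2nd term gives 2 separate tracks.
Track A: 39, 37, ?, 33, 31 — arithmetic, step −2.
Track B: 5, 13, 18, 31, 49 — each term equals the sum of the previous two.
So the missing entry in track A is 35.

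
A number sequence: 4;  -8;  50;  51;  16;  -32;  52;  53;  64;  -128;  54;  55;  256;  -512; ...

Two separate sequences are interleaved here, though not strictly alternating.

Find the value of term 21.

Positions follow the repeating pattern AABB; grouping by letter gives 2 tracks.
Stream A: 4, -8, 16, -32, 64, -128, 256, -512 (geometric, ×-2 each step).
Stream B: 50, 51, 52, 53, 54, 55 (arithmetic with common difference +1).
Position 21 → stream A, term 11 = 4096.

4096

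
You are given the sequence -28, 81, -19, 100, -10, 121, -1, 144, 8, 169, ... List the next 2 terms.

17, 196

Positions 1, 3, 5, … form one subsequence and positions 2, 4, 6, … form another.
Stream A: -28, -19, -10, -1, 8. Adding 9 each time.
Stream B: 81, 100, 121, 144, 169. Perfect squares starting at 9².
Position 11 falls in stream A as its term 6, giving 17.
Position 12 falls in stream B as its term 6, giving 196.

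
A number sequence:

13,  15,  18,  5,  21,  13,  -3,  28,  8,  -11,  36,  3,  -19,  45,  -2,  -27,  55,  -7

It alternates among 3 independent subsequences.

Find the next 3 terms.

-35, 66, -12

Split by position mod 3: positions 1, 4, 7, … form one track, and each other residue class forms its own.
Track A: 13, 5, -3, -11, -19, -27. Arithmetic, step −8.
Track B: 15, 21, 28, 36, 45, 55. The triangular numbers T_5, T_6, ….
Track C: 18, 13, 8, 3, -2, -7. Linear: a_n = 23 − 5·n.
Position 19 → track A, term 7 = -35.
The 20th slot belongs to track B; its 7th term is 66.
Position 21 falls in track C as its term 7, giving -12.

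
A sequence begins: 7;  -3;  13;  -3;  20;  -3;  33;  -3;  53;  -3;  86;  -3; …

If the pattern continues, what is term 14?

-3

Split by position mod 2 into 2 tracks.
Subsequence A = 7, 13, 20, 33, 53, 86: Fibonacci-style (each term is the sum of the two before it).
Subsequence B = -3, -3, -3, -3, -3, -3: always -3.
Position 14 → subsequence B, term 7 = -3.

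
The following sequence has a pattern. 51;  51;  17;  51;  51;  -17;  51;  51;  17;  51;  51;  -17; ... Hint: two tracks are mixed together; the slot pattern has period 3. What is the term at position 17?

51

The slot pattern repeats as AAB (period 3), so there are 2 interleaved tracks.
Subsequence A: 51, 51, 51, 51, 51, 51, 51, 51. Always 51.
Subsequence B: 17, -17, 17, -17. The oscillation 17·(−1)^(n+1).
Position 17 → subsequence A, term 12 = 51.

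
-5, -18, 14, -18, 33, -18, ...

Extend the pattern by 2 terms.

52, -18

The terms cycle through 2 interleaved subsequences.
Subsequence A: -5, 14, 33 (linear: a_n = -24 + 19·n).
Subsequence B: -18, -18, -18 (constant -18).
Position 7 → subsequence A, term 4 = 52.
The 8th slot belongs to subsequence B; its 4th term is -18.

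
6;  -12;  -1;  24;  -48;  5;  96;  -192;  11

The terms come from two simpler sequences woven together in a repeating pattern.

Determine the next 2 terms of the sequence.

384, -768

The slot pattern repeats as AAB (period 3), so there are 2 interleaved tracks.
Subsequence A: 6, -12, 24, -48, 96, -192 (a geometric progression (common ratio -2)).
Subsequence B: -1, 5, 11 (arithmetic with common difference +6).
Term 10 comes from subsequence A (its 7th entry): 384.
Position 11 falls in subsequence A as its term 8, giving -768.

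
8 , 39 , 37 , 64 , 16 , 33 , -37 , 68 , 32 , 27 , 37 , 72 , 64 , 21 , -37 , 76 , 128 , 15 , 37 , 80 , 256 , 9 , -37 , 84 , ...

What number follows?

Split by position mod 4: positions 1, 5, 9, … form one track, and each other residue class forms its own.
Subsequence A: 8, 16, 32, 64, 128, 256. Powers of 2.
Subsequence B: 39, 33, 27, 21, 15, 9. Subtracting 6 each time.
Subsequence C: 37, -37, 37, -37, 37, -37. The oscillation 37·(−1)^(n+1).
Subsequence D: 64, 68, 72, 76, 80, 84. Arithmetic with common difference +4.
Position 25 → subsequence A, term 7 = 512.

512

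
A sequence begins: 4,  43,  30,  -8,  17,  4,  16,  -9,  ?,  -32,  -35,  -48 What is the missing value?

-22

The slot pattern repeats as ABB (period 3), so there are 2 interleaved tracks.
Track A: 4, -8, 16, -32 — geometric with ratio -2.
Track B: 43, 30, 17, 4, -9, ?, -35, -48 — arithmetic, step −13.
So the missing entry in track B is -22.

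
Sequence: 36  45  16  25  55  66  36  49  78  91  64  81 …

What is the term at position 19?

Positions follow the repeating pattern AABB; grouping by letter gives 2 tracks.
Subsequence A: 36, 45, 55, 66, 78, 91. The triangular numbers T_8, T_9, ….
Subsequence B: 16, 25, 36, 49, 64, 81. Consecutive squares n² from n = 4.
Position 19 → subsequence B, term 9 = 144.

144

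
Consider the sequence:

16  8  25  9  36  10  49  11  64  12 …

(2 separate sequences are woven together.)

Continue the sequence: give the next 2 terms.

Positions 1, 3, 5, … form one subsequence and positions 2, 4, 6, … form another.
Stream A: 16, 25, 36, 49, 64 — consecutive squares n² from n = 4.
Stream B: 8, 9, 10, 11, 12 — arithmetic with common difference +1.
Position 11 → stream A, term 6 = 81.
The 12th slot belongs to stream B; its 6th term is 13.

81, 13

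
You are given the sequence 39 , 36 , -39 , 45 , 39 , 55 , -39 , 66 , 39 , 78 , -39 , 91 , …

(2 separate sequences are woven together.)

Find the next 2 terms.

39, 105

Split by position mod 2 into 2 tracks.
Track A = 39, -39, 39, -39, 39, -39: the oscillation 39·(−1)^(n+1).
Track B = 36, 45, 55, 66, 78, 91: triangular numbers n(n+1)/2 for n = 8, 9, ….
Term 13 comes from track A (its 7th entry): 39.
Term 14 comes from track B (its 7th entry): 105.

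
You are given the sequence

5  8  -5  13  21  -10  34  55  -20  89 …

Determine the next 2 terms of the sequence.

Positions follow the repeating pattern AAB; grouping by letter gives 2 tracks.
Track A = 5, 8, 13, 21, 34, 55, 89: each term equals the sum of the previous two.
Track B = -5, -10, -20: geometric, ×2 each step.
The 11th slot belongs to track A; its 8th term is 144.
The 12th slot belongs to track B; its 4th term is -40.

144, -40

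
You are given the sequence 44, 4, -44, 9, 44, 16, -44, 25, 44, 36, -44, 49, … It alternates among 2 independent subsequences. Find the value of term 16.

81

Odd-indexed and even-indexed terms follow separate rules.
Track A: 44, -44, 44, -44, 44, -44. The oscillation 44·(−1)^(n+1).
Track B: 4, 9, 16, 25, 36, 49. Perfect squares starting at 2².
The 16th slot belongs to track B; its 8th term is 81.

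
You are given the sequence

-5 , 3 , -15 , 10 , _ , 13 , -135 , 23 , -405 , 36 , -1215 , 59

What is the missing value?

Odd-indexed and even-indexed terms follow separate rules.
Stream A: -5, -15, ?, -135, -405, -1215 (geometric, ×3 each step).
Stream B: 3, 10, 13, 23, 36, 59 (a Fibonacci-like recurrence a_n = a_{n-1} + a_{n-2}).
Stream A's pattern makes the blank -45.

-45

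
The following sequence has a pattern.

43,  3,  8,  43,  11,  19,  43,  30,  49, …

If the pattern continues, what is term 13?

43

The slot pattern repeats as ABB (period 3), so there are 2 interleaved tracks.
Stream A = 43, 43, 43: the constant sequence 43.
Stream B = 3, 8, 11, 19, 30, 49: Fibonacci-style (each term is the sum of the two before it).
Position 13 falls in stream A as its term 5, giving 43.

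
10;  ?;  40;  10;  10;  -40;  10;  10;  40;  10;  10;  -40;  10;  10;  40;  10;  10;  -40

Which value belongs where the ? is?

10

Positions follow the repeating pattern AAB; grouping by letter gives 2 tracks.
Track A = 10, ?, 10, 10, 10, 10, 10, 10, 10, 10, 10, 10: always 10.
Track B = 40, -40, 40, -40, 40, -40: alternating ±40.
So the missing entry in track A is 10.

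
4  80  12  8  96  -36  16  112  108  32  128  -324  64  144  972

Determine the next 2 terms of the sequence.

Split by position mod 3: positions 1, 4, 7, … form one track, and each other residue class forms its own.
Subsequence A = 4, 8, 16, 32, 64: powers of 2.
Subsequence B = 80, 96, 112, 128, 144: linear: a_n = 64 + 16·n.
Subsequence C = 12, -36, 108, -324, 972: geometric with ratio -3.
The 16th slot belongs to subsequence A; its 6th term is 128.
Position 17 falls in subsequence B as its term 6, giving 160.

128, 160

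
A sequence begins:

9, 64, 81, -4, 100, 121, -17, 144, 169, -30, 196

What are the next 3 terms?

225, -43, 256

The slot pattern repeats as ABB (period 3), so there are 2 interleaved tracks.
Track A: 9, -4, -17, -30. Subtracting 13 each time.
Track B: 64, 81, 100, 121, 144, 169, 196. Perfect squares starting at 8².
Term 12 comes from track B (its 8th entry): 225.
Position 13 → track A, term 5 = -43.
Position 14 falls in track B as its term 9, giving 256.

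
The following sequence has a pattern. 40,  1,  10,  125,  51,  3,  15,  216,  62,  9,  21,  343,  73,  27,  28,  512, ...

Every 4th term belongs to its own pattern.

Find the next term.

84

Read the sequence 4 terms at a time; column i is its own pattern.
Subsequence A = 40, 51, 62, 73: adding 11 each time.
Subsequence B = 1, 3, 9, 27: geometric, ×3 each step.
Subsequence C = 10, 15, 21, 28: the triangular numbers T_4, T_5, ….
Subsequence D = 125, 216, 343, 512: perfect cubes starting at 5³.
Position 17 falls in subsequence A as its term 5, giving 84.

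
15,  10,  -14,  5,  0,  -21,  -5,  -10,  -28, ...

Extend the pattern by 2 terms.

Positions follow the repeating pattern AAB; grouping by letter gives 2 tracks.
Stream A is 15, 10, 5, 0, -5, -10, which is arithmetic, step −5.
Stream B is -14, -21, -28, which is arithmetic, step −7.
The 10th slot belongs to stream A; its 7th term is -15.
Position 11 → stream A, term 8 = -20.

-15, -20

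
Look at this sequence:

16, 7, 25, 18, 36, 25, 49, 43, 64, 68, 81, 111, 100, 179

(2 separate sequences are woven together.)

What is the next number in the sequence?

121

Odd-indexed and even-indexed terms follow separate rules.
Track A: 16, 25, 36, 49, 64, 81, 100 (the squares 4², 5², 6², …).
Track B: 7, 18, 25, 43, 68, 111, 179 (a Fibonacci-like recurrence a_n = a_{n-1} + a_{n-2}).
The 15th slot belongs to track A; its 8th term is 121.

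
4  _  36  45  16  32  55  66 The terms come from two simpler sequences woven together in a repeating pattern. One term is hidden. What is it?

The slot pattern repeats as AABB (period 4), so there are 2 interleaved tracks.
Subsequence A = 4, ?, 16, 32: successive powers of 2.
Subsequence B = 36, 45, 55, 66: triangular numbers starting at T_8.
The gap is subsequence A's term 2; the rule gives 8.

8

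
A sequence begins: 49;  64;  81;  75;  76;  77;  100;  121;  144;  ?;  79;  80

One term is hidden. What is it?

78

Reading positions in blocks of 6 reveals the pattern AAABBB — 2 tracks woven together.
Stream A is 49, 64, 81, 100, 121, 144, which is consecutive squares n² from n = 7.
Stream B is 75, 76, 77, ?, 79, 80, which is linear: a_n = 74 + n.
The gap is stream B's term 4; the rule gives 78.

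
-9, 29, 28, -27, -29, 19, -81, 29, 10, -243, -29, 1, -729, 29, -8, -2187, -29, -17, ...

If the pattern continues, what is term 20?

Read the sequence 3 terms at a time; column i is its own pattern.
Track A is -9, -27, -81, -243, -729, -2187, which is geometric with ratio 3.
Track B is 29, -29, 29, -29, 29, -29, which is alternating ±29.
Track C is 28, 19, 10, 1, -8, -17, which is subtracting 9 each time.
The 20th slot belongs to track B; its 7th term is 29.

29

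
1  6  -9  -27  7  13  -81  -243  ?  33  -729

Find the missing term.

Reading positions in blocks of 4 reveals the pattern AABB — 2 tracks woven together.
Track A = 1, 6, 7, 13, ?, 33: each term equals the sum of the previous two.
Track B = -9, -27, -81, -243, -729: geometric, ×3 each step.
The gap is track A's term 5; the rule gives 20.

20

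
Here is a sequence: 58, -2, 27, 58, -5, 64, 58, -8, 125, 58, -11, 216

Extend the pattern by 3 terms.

Read the sequence 3 terms at a time; column i is its own pattern.
Subsequence A: 58, 58, 58, 58 (always 58).
Subsequence B: -2, -5, -8, -11 (subtracting 3 each time).
Subsequence C: 27, 64, 125, 216 (consecutive cubes n³ from n = 3).
The 13th slot belongs to subsequence A; its 5th term is 58.
The 14th slot belongs to subsequence B; its 5th term is -14.
Position 15 falls in subsequence C as its term 5, giving 343.

58, -14, 343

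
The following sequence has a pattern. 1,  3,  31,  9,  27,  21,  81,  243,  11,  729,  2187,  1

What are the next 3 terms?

6561, 19683, -9

Positions follow the repeating pattern AAB; grouping by letter gives 2 tracks.
Subsequence A: 1, 3, 9, 27, 81, 243, 729, 2187 — powers of 3.
Subsequence B: 31, 21, 11, 1 — subtracting 10 each time.
The 13th slot belongs to subsequence A; its 9th term is 6561.
The 14th slot belongs to subsequence A; its 10th term is 19683.
Term 15 comes from subsequence B (its 5th entry): -9.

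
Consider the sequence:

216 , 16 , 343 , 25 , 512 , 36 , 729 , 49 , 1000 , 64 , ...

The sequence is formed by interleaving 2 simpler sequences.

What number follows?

1331

Taking every 2nd term gives 2 separate tracks.
Track A: 216, 343, 512, 729, 1000. Consecutive cubes n³ from n = 6.
Track B: 16, 25, 36, 49, 64. Consecutive squares n² from n = 4.
Position 11 → track A, term 6 = 1331.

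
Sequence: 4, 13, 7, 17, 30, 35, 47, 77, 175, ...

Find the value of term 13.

325

Positions follow the repeating pattern AAB; grouping by letter gives 2 tracks.
Subsequence A is 4, 13, 17, 30, 47, 77, which is a Fibonacci-like recurrence a_n = a_{n-1} + a_{n-2}.
Subsequence B is 7, 35, 175, which is a geometric progression (common ratio 5).
Term 13 comes from subsequence A (its 9th entry): 325.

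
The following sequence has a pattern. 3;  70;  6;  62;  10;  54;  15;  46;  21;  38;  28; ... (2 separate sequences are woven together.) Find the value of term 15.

Positions 1, 3, 5, … form one subsequence and positions 2, 4, 6, … form another.
Subsequence A: 3, 6, 10, 15, 21, 28 (triangular numbers n(n+1)/2 for n = 2, 3, …).
Subsequence B: 70, 62, 54, 46, 38 (linear: a_n = 78 − 8·n).
The 15th slot belongs to subsequence A; its 8th term is 45.

45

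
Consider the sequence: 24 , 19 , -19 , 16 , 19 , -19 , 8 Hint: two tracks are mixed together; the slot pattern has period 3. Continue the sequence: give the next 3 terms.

19, -19, 0

Reading positions in blocks of 3 reveals the pattern ABB — 2 tracks woven together.
Subsequence A = 24, 16, 8: arithmetic, step −8.
Subsequence B = 19, -19, 19, -19: oscillating between 19 and -19.
Term 8 comes from subsequence B (its 5th entry): 19.
Term 9 comes from subsequence B (its 6th entry): -19.
The 10th slot belongs to subsequence A; its 4th term is 0.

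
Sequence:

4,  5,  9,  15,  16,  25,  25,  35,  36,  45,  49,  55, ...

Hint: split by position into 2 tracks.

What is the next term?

64

Taking every 2nd term gives 2 separate tracks.
Track A: 4, 9, 16, 25, 36, 49. Perfect squares starting at 2².
Track B: 5, 15, 25, 35, 45, 55. Adding 10 each time.
Position 13 falls in track A as its term 7, giving 64.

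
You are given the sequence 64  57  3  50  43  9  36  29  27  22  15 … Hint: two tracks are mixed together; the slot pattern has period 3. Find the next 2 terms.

81, 8

Reading positions in blocks of 3 reveals the pattern AAB — 2 tracks woven together.
Stream A is 64, 57, 50, 43, 36, 29, 22, 15, which is linear: a_n = 71 − 7·n.
Stream B is 3, 9, 27, which is powers 3^1, 3^2, 3^3, ….
Position 12 → stream B, term 4 = 81.
Position 13 → stream A, term 9 = 8.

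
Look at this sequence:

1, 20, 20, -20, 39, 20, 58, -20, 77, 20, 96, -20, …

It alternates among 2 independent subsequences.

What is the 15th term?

The terms cycle through 2 interleaved subsequences.
Track A: 1, 20, 39, 58, 77, 96 — adding 19 each time.
Track B: 20, -20, 20, -20, 20, -20 — alternating ±20.
The 15th slot belongs to track A; its 8th term is 134.

134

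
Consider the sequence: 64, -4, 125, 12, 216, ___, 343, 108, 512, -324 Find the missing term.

The terms cycle through 2 interleaved subsequences.
Track A: 64, 125, 216, 343, 512 (perfect cubes starting at 4³).
Track B: -4, 12, ?, 108, -324 (geometric with ratio -3).
So the missing entry in track B is -36.

-36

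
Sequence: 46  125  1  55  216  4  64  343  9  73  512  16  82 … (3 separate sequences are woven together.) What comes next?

729

Split by position mod 3: positions 1, 4, 7, … form one track, and each other residue class forms its own.
Stream A = 46, 55, 64, 73, 82: linear: a_n = 37 + 9·n.
Stream B = 125, 216, 343, 512: the cubes 5³, 6³, 7³, ….
Stream C = 1, 4, 9, 16: consecutive squares n² from n = 1.
Position 14 falls in stream B as its term 5, giving 729.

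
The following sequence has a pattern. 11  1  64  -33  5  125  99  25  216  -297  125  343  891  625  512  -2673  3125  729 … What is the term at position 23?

Split by position mod 3 into 3 tracks.
Track A = 11, -33, 99, -297, 891, -2673: geometric with ratio -3.
Track B = 1, 5, 25, 125, 625, 3125: powers 5^0, 5^1, 5^2, ….
Track C = 64, 125, 216, 343, 512, 729: consecutive cubes n³ from n = 4.
Position 23 falls in track B as its term 8, giving 78125.

78125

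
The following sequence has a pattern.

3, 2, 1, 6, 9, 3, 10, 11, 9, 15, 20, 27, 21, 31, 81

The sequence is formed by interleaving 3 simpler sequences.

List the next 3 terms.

28, 51, 243

Split by position mod 3 into 3 tracks.
Subsequence A is 3, 6, 10, 15, 21, which is triangular numbers n(n+1)/2 for n = 2, 3, ….
Subsequence B is 2, 9, 11, 20, 31, which is a Fibonacci-like recurrence a_n = a_{n-1} + a_{n-2}.
Subsequence C is 1, 3, 9, 27, 81, which is geometric with ratio 3.
Term 16 comes from subsequence A (its 6th entry): 28.
Position 17 falls in subsequence B as its term 6, giving 51.
Term 18 comes from subsequence C (its 6th entry): 243.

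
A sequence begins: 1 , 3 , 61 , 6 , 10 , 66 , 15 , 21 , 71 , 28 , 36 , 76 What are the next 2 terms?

Reading positions in blocks of 3 reveals the pattern AAB — 2 tracks woven together.
Track A: 1, 3, 6, 10, 15, 21, 28, 36 (triangular numbers n(n+1)/2 for n = 1, 2, …).
Track B: 61, 66, 71, 76 (arithmetic with common difference +5).
The 13th slot belongs to track A; its 9th term is 45.
Position 14 → track A, term 10 = 55.

45, 55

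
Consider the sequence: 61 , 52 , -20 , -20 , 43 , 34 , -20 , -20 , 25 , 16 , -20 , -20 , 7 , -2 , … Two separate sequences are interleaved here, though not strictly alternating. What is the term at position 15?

The slot pattern repeats as AABB (period 4), so there are 2 interleaved tracks.
Subsequence A: 61, 52, 43, 34, 25, 16, 7, -2. Arithmetic, step −9.
Subsequence B: -20, -20, -20, -20, -20, -20. Always -20.
The 15th slot belongs to subsequence B; its 7th term is -20.

-20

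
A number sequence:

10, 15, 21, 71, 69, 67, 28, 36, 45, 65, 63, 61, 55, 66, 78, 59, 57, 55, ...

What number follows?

91

Positions follow the repeating pattern AAABBB; grouping by letter gives 2 tracks.
Stream A: 10, 15, 21, 28, 36, 45, 55, 66, 78 — triangular numbers starting at T_4.
Stream B: 71, 69, 67, 65, 63, 61, 59, 57, 55 — arithmetic with common difference −2.
Position 19 → stream A, term 10 = 91.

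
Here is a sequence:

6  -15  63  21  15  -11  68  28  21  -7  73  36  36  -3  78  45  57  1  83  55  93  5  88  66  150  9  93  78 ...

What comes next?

Split by position mod 4: positions 1, 5, 9, … form one track, and each other residue class forms its own.
Track A is 6, 15, 21, 36, 57, 93, 150, which is a Fibonacci-like recurrence a_n = a_{n-1} + a_{n-2}.
Track B is -15, -11, -7, -3, 1, 5, 9, which is arithmetic, step +4.
Track C is 63, 68, 73, 78, 83, 88, 93, which is arithmetic, step +5.
Track D is 21, 28, 36, 45, 55, 66, 78, which is triangular numbers n(n+1)/2 for n = 6, 7, ….
The 29th slot belongs to track A; its 8th term is 243.

243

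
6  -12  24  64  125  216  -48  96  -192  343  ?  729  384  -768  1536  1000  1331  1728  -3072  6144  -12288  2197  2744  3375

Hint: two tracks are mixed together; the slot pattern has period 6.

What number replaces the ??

Positions follow the repeating pattern AAABBB; grouping by letter gives 2 tracks.
Track A: 6, -12, 24, -48, 96, -192, 384, -768, 1536, -3072, 6144, -12288. Geometric, ×-2 each step.
Track B: 64, 125, 216, 343, ?, 729, 1000, 1331, 1728, 2197, 2744, 3375. Consecutive cubes n³ from n = 4.
The gap is track B's term 5; the rule gives 512.

512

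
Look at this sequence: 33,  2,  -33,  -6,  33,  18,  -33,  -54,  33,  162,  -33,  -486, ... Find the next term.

33

Positions 1, 3, 5, … form one subsequence and positions 2, 4, 6, … form another.
Track A: 33, -33, 33, -33, 33, -33 — oscillating between 33 and -33.
Track B: 2, -6, 18, -54, 162, -486 — geometric with ratio -3.
Position 13 → track A, term 7 = 33.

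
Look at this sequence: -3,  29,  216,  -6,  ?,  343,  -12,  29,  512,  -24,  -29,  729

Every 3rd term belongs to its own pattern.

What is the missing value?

Split by position mod 3 into 3 tracks.
Track A = -3, -6, -12, -24: multiplying by 2 each time.
Track B = 29, ?, 29, -29: the oscillation 29·(−1)^(n+1).
Track C = 216, 343, 512, 729: perfect cubes starting at 6³.
The gap is track B's term 2; the rule gives -29.

-29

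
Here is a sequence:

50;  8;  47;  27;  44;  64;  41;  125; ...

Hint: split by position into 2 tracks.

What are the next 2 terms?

38, 216

Positions 1, 3, 5, … form one subsequence and positions 2, 4, 6, … form another.
Track A: 50, 47, 44, 41. Subtracting 3 each time.
Track B: 8, 27, 64, 125. The cubes 2³, 3³, 4³, ….
The 9th slot belongs to track A; its 5th term is 38.
The 10th slot belongs to track B; its 5th term is 216.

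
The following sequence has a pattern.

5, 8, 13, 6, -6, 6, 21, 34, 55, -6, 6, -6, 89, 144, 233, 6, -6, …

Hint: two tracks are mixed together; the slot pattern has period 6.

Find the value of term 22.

Reading positions in blocks of 6 reveals the pattern AAABBB — 2 tracks woven together.
Track A: 5, 8, 13, 21, 34, 55, 89, 144, 233 — Fibonacci-style (each term is the sum of the two before it).
Track B: 6, -6, 6, -6, 6, -6, 6, -6 — oscillating between 6 and -6.
Position 22 falls in track B as its term 10, giving -6.

-6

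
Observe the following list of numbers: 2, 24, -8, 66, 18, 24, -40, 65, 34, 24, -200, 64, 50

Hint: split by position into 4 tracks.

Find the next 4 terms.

24, -1000, 63, 66

Split by position mod 4: positions 1, 5, 9, … form one track, and each other residue class forms its own.
Stream A: 2, 18, 34, 50 (arithmetic, step +16).
Stream B: 24, 24, 24 (constant 24).
Stream C: -8, -40, -200 (geometric, ×5 each step).
Stream D: 66, 65, 64 (arithmetic with common difference −1).
Position 14 → stream B, term 4 = 24.
Position 15 falls in stream C as its term 4, giving -1000.
Term 16 comes from stream D (its 4th entry): 63.
Position 17 → stream A, term 5 = 66.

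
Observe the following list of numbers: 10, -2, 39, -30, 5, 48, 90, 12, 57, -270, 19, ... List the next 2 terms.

Taking every 3rd term gives 3 separate tracks.
Stream A = 10, -30, 90, -270: multiplying by -3 each time.
Stream B = -2, 5, 12, 19: adding 7 each time.
Stream C = 39, 48, 57: linear: a_n = 30 + 9·n.
Position 12 → stream C, term 4 = 66.
Position 13 falls in stream A as its term 5, giving 810.

66, 810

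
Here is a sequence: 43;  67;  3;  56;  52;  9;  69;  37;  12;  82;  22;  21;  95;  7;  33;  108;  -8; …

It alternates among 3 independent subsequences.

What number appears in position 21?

87

The terms cycle through 3 interleaved subsequences.
Track A: 43, 56, 69, 82, 95, 108 (adding 13 each time).
Track B: 67, 52, 37, 22, 7, -8 (arithmetic with common difference −15).
Track C: 3, 9, 12, 21, 33 (Fibonacci-style (each term is the sum of the two before it)).
Term 21 comes from track C (its 7th entry): 87.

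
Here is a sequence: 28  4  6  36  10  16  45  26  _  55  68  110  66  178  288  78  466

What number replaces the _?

Reading positions in blocks of 3 reveals the pattern ABB — 2 tracks woven together.
Subsequence A: 28, 36, 45, 55, 66, 78 (triangular numbers starting at T_7).
Subsequence B: 4, 6, 10, 16, 26, ?, 68, 110, 178, 288, 466 (Fibonacci-style (each term is the sum of the two before it)).
Subsequence B's pattern makes the blank 42.

42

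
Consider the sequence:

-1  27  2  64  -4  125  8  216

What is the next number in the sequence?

-16

Taking every 2nd term gives 2 separate tracks.
Track A = -1, 2, -4, 8: a geometric progression (common ratio -2).
Track B = 27, 64, 125, 216: the cubes 3³, 4³, 5³, ….
Position 9 falls in track A as its term 5, giving -16.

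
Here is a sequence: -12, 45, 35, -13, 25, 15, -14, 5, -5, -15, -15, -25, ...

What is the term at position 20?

-75

Positions follow the repeating pattern ABB; grouping by letter gives 2 tracks.
Subsequence A: -12, -13, -14, -15 — linear: a_n = -11 − n.
Subsequence B: 45, 35, 25, 15, 5, -5, -15, -25 — arithmetic, step −10.
Term 20 comes from subsequence B (its 13th entry): -75.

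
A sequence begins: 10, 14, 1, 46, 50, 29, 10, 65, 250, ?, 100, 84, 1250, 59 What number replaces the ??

44

Taking every 4th term gives 4 separate tracks.
Subsequence A = 10, 50, 250, 1250: multiplying by 5 each time.
Subsequence B = 14, 29, ?, 59: arithmetic, step +15.
Subsequence C = 1, 10, 100: powers of 10.
Subsequence D = 46, 65, 84: arithmetic with common difference +19.
The gap is subsequence B's term 3; the rule gives 44.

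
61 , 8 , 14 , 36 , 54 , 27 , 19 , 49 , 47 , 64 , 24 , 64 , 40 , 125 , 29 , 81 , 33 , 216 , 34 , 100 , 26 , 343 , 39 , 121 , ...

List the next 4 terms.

19, 512, 44, 144

Split by position mod 4: positions 1, 5, 9, … form one track, and each other residue class forms its own.
Track A: 61, 54, 47, 40, 33, 26. Subtracting 7 each time.
Track B: 8, 27, 64, 125, 216, 343. The cubes 2³, 3³, 4³, ….
Track C: 14, 19, 24, 29, 34, 39. Linear: a_n = 9 + 5·n.
Track D: 36, 49, 64, 81, 100, 121. Perfect squares starting at 6².
Position 25 falls in track A as its term 7, giving 19.
Position 26 falls in track B as its term 7, giving 512.
The 27th slot belongs to track C; its 7th term is 44.
Position 28 falls in track D as its term 7, giving 144.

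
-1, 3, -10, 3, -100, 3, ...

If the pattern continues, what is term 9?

-10000

Positions 1, 3, 5, … form one subsequence and positions 2, 4, 6, … form another.
Track A is -1, -10, -100, which is geometric, ×10 each step.
Track B is 3, 3, 3, which is constant 3.
Position 9 falls in track A as its term 5, giving -10000.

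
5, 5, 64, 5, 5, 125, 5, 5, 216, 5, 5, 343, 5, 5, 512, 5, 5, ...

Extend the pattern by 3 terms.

729, 5, 5

Positions follow the repeating pattern AAB; grouping by letter gives 2 tracks.
Track A: 5, 5, 5, 5, 5, 5, 5, 5, 5, 5, 5, 5 — the constant sequence 5.
Track B: 64, 125, 216, 343, 512 — the cubes 4³, 5³, 6³, ….
Term 18 comes from track B (its 6th entry): 729.
The 19th slot belongs to track A; its 13th term is 5.
Position 20 falls in track A as its term 14, giving 5.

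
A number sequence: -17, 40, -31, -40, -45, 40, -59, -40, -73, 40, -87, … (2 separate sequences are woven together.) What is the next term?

-40

Taking every 2nd term gives 2 separate tracks.
Subsequence A = -17, -31, -45, -59, -73, -87: arithmetic, step −14.
Subsequence B = 40, -40, 40, -40, 40: oscillating between 40 and -40.
Position 12 falls in subsequence B as its term 6, giving -40.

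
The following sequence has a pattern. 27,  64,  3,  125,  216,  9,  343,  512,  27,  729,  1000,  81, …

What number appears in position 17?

Reading positions in blocks of 3 reveals the pattern AAB — 2 tracks woven together.
Track A: 27, 64, 125, 216, 343, 512, 729, 1000 (perfect cubes starting at 3³).
Track B: 3, 9, 27, 81 (successive powers of 3).
Position 17 falls in track A as its term 12, giving 2744.

2744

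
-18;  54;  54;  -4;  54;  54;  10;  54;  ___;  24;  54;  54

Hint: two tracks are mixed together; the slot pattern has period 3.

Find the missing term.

Reading positions in blocks of 3 reveals the pattern ABB — 2 tracks woven together.
Track A is -18, -4, 10, 24, which is adding 14 each time.
Track B is 54, 54, 54, 54, 54, ?, 54, 54, which is always 54.
The gap is track B's term 6; the rule gives 54.

54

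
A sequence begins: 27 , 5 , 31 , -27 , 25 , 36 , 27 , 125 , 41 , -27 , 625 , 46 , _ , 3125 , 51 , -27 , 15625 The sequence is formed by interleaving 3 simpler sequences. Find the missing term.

Split by position mod 3 into 3 tracks.
Stream A = 27, -27, 27, -27, ?, -27: alternating ±27.
Stream B = 5, 25, 125, 625, 3125, 15625: geometric, ×5 each step.
Stream C = 31, 36, 41, 46, 51: adding 5 each time.
The gap is stream A's term 5; the rule gives 27.

27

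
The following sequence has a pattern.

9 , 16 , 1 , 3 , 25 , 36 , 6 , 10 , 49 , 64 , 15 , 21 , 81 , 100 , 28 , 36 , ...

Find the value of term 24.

78

Reading positions in blocks of 4 reveals the pattern AABB — 2 tracks woven together.
Subsequence A = 9, 16, 25, 36, 49, 64, 81, 100: perfect squares starting at 3².
Subsequence B = 1, 3, 6, 10, 15, 21, 28, 36: triangular numbers starting at T_1.
Term 24 comes from subsequence B (its 12th entry): 78.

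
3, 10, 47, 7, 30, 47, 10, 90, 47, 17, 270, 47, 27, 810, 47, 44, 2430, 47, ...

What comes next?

Read the sequence 3 terms at a time; column i is its own pattern.
Track A: 3, 7, 10, 17, 27, 44. Each term equals the sum of the previous two.
Track B: 10, 30, 90, 270, 810, 2430. Geometric, ×3 each step.
Track C: 47, 47, 47, 47, 47, 47. Constant 47.
Position 19 falls in track A as its term 7, giving 71.

71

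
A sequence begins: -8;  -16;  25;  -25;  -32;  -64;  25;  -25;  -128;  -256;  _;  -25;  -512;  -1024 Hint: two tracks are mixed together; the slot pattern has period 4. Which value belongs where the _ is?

25

Reading positions in blocks of 4 reveals the pattern AABB — 2 tracks woven together.
Track A = -8, -16, -32, -64, -128, -256, -512, -1024: multiplying by 2 each time.
Track B = 25, -25, 25, -25, ?, -25: oscillating between 25 and -25.
So the missing entry in track B is 25.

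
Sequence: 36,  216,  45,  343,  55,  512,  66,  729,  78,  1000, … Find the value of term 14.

1728

Split by position mod 2 into 2 tracks.
Track A: 36, 45, 55, 66, 78 (triangular numbers starting at T_8).
Track B: 216, 343, 512, 729, 1000 (perfect cubes starting at 6³).
Position 14 → track B, term 7 = 1728.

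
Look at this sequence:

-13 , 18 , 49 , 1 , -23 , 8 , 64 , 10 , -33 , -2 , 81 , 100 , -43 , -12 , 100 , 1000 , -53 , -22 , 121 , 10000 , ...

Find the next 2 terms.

Taking every 4th term gives 4 separate tracks.
Subsequence A: -13, -23, -33, -43, -53 (arithmetic with common difference −10).
Subsequence B: 18, 8, -2, -12, -22 (arithmetic, step −10).
Subsequence C: 49, 64, 81, 100, 121 (the squares 7², 8², 9², …).
Subsequence D: 1, 10, 100, 1000, 10000 (successive powers of 10).
The 21st slot belongs to subsequence A; its 6th term is -63.
Position 22 → subsequence B, term 6 = -32.

-63, -32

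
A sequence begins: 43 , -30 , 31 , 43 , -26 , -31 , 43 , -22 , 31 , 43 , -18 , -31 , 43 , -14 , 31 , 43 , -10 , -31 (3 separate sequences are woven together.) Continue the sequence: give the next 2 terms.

43, -6

Read the sequence 3 terms at a time; column i is its own pattern.
Stream A: 43, 43, 43, 43, 43, 43. Constant 43.
Stream B: -30, -26, -22, -18, -14, -10. Arithmetic with common difference +4.
Stream C: 31, -31, 31, -31, 31, -31. Alternating ±31.
Term 19 comes from stream A (its 7th entry): 43.
Position 20 falls in stream B as its term 7, giving -6.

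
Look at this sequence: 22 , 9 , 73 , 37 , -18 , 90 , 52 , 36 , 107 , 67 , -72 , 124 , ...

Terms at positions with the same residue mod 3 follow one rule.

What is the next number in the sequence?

82

Read the sequence 3 terms at a time; column i is its own pattern.
Track A is 22, 37, 52, 67, which is arithmetic, step +15.
Track B is 9, -18, 36, -72, which is multiplying by -2 each time.
Track C is 73, 90, 107, 124, which is arithmetic, step +17.
The 13th slot belongs to track A; its 5th term is 82.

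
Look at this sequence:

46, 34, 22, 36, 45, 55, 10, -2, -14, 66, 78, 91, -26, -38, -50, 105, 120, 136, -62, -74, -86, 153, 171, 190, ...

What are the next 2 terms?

-98, -110

Positions follow the repeating pattern AAABBB; grouping by letter gives 2 tracks.
Subsequence A is 46, 34, 22, 10, -2, -14, -26, -38, -50, -62, -74, -86, which is arithmetic with common difference −12.
Subsequence B is 36, 45, 55, 66, 78, 91, 105, 120, 136, 153, 171, 190, which is triangular numbers starting at T_8.
The 25th slot belongs to subsequence A; its 13th term is -98.
The 26th slot belongs to subsequence A; its 14th term is -110.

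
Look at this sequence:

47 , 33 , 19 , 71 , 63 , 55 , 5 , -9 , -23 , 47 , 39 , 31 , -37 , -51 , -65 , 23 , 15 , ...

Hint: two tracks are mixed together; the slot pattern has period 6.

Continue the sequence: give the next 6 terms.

7, -79, -93, -107, -1, -9

Positions follow the repeating pattern AAABBB; grouping by letter gives 2 tracks.
Subsequence A: 47, 33, 19, 5, -9, -23, -37, -51, -65. Linear: a_n = 61 − 14·n.
Subsequence B: 71, 63, 55, 47, 39, 31, 23, 15. Arithmetic, step −8.
Position 18 falls in subsequence B as its term 9, giving 7.
Position 19 falls in subsequence A as its term 10, giving -79.
Position 20 → subsequence A, term 11 = -93.
The 21st slot belongs to subsequence A; its 12th term is -107.
Position 22 falls in subsequence B as its term 10, giving -1.
Position 23 → subsequence B, term 11 = -9.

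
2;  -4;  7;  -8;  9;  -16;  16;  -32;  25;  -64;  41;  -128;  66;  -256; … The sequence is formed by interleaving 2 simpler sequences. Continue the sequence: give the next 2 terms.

The terms cycle through 2 interleaved subsequences.
Stream A: 2, 7, 9, 16, 25, 41, 66 (a Fibonacci-like recurrence a_n = a_{n-1} + a_{n-2}).
Stream B: -4, -8, -16, -32, -64, -128, -256 (geometric, ×2 each step).
Position 15 falls in stream A as its term 8, giving 107.
Position 16 falls in stream B as its term 8, giving -512.

107, -512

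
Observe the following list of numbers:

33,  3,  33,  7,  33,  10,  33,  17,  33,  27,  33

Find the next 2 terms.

The terms cycle through 2 interleaved subsequences.
Track A: 33, 33, 33, 33, 33, 33. The constant sequence 33.
Track B: 3, 7, 10, 17, 27. Fibonacci-style (each term is the sum of the two before it).
Term 12 comes from track B (its 6th entry): 44.
Term 13 comes from track A (its 7th entry): 33.

44, 33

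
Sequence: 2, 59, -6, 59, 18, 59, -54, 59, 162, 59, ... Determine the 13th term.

Taking every 2nd term gives 2 separate tracks.
Stream A is 2, -6, 18, -54, 162, which is multiplying by -3 each time.
Stream B is 59, 59, 59, 59, 59, which is the constant sequence 59.
Position 13 → stream A, term 7 = 1458.

1458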